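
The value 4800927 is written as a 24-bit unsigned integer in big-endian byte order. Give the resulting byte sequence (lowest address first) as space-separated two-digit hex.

4800927 in hexadecimal, padded to 24 bits, is 0x49419F.
Split into bytes (most-significant first): 49 41 9F.
Big-endian stores the most-significant byte at the lowest address.
So the memory order matches the most-significant-first order: 49 41 9F.

49 41 9F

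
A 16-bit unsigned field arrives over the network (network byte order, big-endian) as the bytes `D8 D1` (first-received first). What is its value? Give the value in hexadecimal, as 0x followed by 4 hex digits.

0xD8D1

Big-endian: lowest address holds the most-significant byte.
The bytes are already most-significant first: 0xD8D1.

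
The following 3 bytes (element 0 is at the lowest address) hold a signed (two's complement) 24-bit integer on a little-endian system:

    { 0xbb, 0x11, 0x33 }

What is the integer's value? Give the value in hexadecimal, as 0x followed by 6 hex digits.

0x3311BB

Little-endian stores the least-significant byte at the lowest address.
Reassemble most-significant byte first: 33 11 BB → 0x3311BB.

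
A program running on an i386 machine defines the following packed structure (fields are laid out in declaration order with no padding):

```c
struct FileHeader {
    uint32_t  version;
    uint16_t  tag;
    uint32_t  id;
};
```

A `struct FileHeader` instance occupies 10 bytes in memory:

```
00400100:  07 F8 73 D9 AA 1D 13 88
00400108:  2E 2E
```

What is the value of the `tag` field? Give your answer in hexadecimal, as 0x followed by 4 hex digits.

0x1DAA

`tag` follows `version` (4 bytes), so it starts at byte offset 4 and occupies 2 bytes.
Bytes at offsets 4..5: AA 1D.
Little-endian: lowest address holds the least-significant byte.
Reassemble most-significant byte first: 1D AA → 0x1DAA.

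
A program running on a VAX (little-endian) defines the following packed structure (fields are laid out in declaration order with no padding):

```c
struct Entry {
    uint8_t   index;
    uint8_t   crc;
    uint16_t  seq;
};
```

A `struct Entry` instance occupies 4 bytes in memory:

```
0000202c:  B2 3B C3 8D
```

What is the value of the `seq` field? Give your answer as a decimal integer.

`seq` follows `index` (1 B), `crc` (1 B), so it starts at offset 1 + 1 = 2 and occupies 2 bytes.
Bytes at offsets 2..3: C3 8D.
In little-endian order the low byte comes first in memory.
Reassemble most-significant byte first: 8D C3 → 0x8DC3.
0x8DC3 = 36291.

36291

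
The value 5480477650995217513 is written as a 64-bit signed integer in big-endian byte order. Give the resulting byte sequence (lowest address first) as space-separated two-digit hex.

4C 0E 91 63 03 09 84 69

5480477650995217513 in hexadecimal, padded to 64 bits, is 0x4C0E916303098469.
Split into bytes (most-significant first): 4C 0E 91 63 03 09 84 69.
Big-endian stores the most-significant byte at the lowest address.
So the memory order matches the most-significant-first order: 4C 0E 91 63 03 09 84 69.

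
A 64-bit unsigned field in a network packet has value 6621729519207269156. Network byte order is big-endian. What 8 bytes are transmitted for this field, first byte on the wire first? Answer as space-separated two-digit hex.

5B E5 1B EA 0F 11 43 24

6621729519207269156 in hexadecimal, padded to 64 bits, is 0x5BE51BEA0F114324.
Split into bytes (most-significant first): 5B E5 1B EA 0F 11 43 24.
In big-endian order the high byte comes first in memory.
So the memory order matches the most-significant-first order: 5B E5 1B EA 0F 11 43 24.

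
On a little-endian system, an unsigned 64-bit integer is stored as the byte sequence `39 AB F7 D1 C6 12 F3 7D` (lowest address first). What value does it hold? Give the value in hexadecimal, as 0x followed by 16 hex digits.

0x7DF312C6D1F7AB39

Little-endian stores the least-significant byte at the lowest address.
Reassemble most-significant byte first: 7D F3 12 C6 D1 F7 AB 39 → 0x7DF312C6D1F7AB39.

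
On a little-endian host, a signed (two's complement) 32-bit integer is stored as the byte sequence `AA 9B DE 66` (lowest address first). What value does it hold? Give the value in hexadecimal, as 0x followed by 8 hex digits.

Little-endian: lowest address holds the least-significant byte.
Reassemble most-significant byte first: 66 DE 9B AA → 0x66DE9BAA.

0x66DE9BAA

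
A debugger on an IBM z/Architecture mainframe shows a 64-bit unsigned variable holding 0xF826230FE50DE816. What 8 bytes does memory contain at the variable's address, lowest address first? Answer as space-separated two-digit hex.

F8 26 23 0F E5 0D E8 16

Split into bytes (most-significant first): F8 26 23 0F E5 0D E8 16.
Big-endian stores the most-significant byte at the lowest address.
So the memory order matches the most-significant-first order: F8 26 23 0F E5 0D E8 16.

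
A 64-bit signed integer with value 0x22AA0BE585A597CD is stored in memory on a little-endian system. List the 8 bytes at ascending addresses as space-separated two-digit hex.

Split into bytes (most-significant first): 22 AA 0B E5 85 A5 97 CD.
In little-endian order the low byte comes first in memory.
So at ascending addresses the bytes are CD 97 A5 85 E5 0B AA 22.

CD 97 A5 85 E5 0B AA 22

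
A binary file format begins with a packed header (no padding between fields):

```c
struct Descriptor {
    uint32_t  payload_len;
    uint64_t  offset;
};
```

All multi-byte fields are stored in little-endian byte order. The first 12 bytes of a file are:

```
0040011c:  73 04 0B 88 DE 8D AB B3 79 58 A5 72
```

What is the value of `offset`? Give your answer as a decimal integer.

8261106371209694686

`offset` follows `payload_len` (4 bytes), so it starts at byte offset 4 and occupies 8 bytes.
Bytes at offsets 4..11: DE 8D AB B3 79 58 A5 72.
In little-endian order the low byte comes first in memory.
Reassemble most-significant byte first: 72 A5 58 79 B3 AB 8D DE → 0x72A55879B3AB8DDE.
0x72A55879B3AB8DDE = 8261106371209694686.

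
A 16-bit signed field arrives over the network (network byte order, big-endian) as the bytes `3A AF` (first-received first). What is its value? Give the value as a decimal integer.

Big-endian stores the most-significant byte at the lowest address.
The bytes are already most-significant first: 0x3AAF.
0x3AAF = 15023.

15023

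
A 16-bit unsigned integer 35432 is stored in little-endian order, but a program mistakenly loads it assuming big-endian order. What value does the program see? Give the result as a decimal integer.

35432 in 16-bit hexadecimal is 0x8A68.
Stored little-endian, the bytes at ascending addresses are 68 8A.
Read back as big-endian, the last byte is least significant, giving 0x688A.
0x688A = 26762.

26762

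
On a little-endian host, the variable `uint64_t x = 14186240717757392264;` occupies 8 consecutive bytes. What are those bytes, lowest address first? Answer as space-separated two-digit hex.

88 A5 1C 58 C5 A6 DF C4

14186240717757392264 in hexadecimal, padded to 64 bits, is 0xC4DFA6C5581CA588.
Split into bytes (most-significant first): C4 DF A6 C5 58 1C A5 88.
Little-endian stores the least-significant byte at the lowest address.
So at ascending addresses the bytes are 88 A5 1C 58 C5 A6 DF C4.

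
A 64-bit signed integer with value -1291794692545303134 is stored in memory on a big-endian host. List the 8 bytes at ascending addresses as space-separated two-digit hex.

EE 12 9F 92 44 1A 2D A2

Two's complement of -1291794692545303134 in 64 bits: 1291794692545303134 = 0x11ED606DBBE5D25E; invert → 0xEE129F92441A2DA1; add 1 → 0xEE129F92441A2DA2.
Split into bytes (most-significant first): EE 12 9F 92 44 1A 2D A2.
Big-endian: lowest address holds the most-significant byte.
So the memory order matches the most-significant-first order: EE 12 9F 92 44 1A 2D A2.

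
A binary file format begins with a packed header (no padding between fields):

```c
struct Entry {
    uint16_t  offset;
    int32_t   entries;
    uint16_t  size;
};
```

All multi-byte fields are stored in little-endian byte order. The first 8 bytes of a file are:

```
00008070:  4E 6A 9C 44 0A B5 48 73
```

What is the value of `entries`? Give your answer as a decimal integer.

-1257618276

`entries` follows `offset` (2 bytes), so it starts at byte offset 2 and occupies 4 bytes.
Bytes at offsets 2..5: 9C 44 0A B5.
Little-endian stores the least-significant byte at the lowest address.
Reassemble most-significant byte first: B5 0A 44 9C → 0xB50A449C.
Top bit is set, so as a signed 32-bit value this is 0xB50A449C − 2^32 = -1257618276.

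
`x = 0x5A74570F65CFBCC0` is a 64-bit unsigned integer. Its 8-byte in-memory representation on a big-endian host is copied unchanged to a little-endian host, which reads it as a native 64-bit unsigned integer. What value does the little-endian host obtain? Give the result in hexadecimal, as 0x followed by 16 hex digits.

Stored big-endian, the bytes at ascending addresses are 5A 74 57 0F 65 CF BC C0.
Read back as little-endian, the first byte is least significant, giving 0xC0BCCF650F57745A.

0xC0BCCF650F57745A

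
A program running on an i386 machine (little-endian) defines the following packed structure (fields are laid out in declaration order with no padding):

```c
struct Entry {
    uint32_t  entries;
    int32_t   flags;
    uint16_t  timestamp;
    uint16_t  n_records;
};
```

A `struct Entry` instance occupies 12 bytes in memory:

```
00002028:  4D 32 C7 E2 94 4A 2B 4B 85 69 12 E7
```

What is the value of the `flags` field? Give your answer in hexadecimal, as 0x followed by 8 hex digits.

0x4B2B4A94

`flags` follows `entries` (4 bytes), so it starts at byte offset 4 and occupies 4 bytes.
Bytes at offsets 4..7: 94 4A 2B 4B.
Little-endian stores the least-significant byte at the lowest address.
Reassemble most-significant byte first: 4B 2B 4A 94 → 0x4B2B4A94.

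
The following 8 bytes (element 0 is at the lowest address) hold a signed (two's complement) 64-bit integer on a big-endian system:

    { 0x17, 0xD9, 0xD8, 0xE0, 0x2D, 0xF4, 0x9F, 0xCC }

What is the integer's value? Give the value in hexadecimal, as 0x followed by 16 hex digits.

Big-endian stores the most-significant byte at the lowest address.
The bytes are already most-significant first: 0x17D9D8E02DF49FCC.

0x17D9D8E02DF49FCC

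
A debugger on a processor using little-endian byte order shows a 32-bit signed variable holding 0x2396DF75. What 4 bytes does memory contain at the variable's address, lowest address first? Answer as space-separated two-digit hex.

Split into bytes (most-significant first): 23 96 DF 75.
Little-endian: lowest address holds the least-significant byte.
So at ascending addresses the bytes are 75 DF 96 23.

75 DF 96 23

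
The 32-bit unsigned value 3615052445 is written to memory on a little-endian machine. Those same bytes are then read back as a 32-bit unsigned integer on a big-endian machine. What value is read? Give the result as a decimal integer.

3615052445 in 32-bit hexadecimal is 0xD779529D.
Stored little-endian, the bytes at ascending addresses are 9D 52 79 D7.
Read back as big-endian, the last byte is least significant, giving 0x9D5279D7.
0x9D5279D7 = 2639428055.

2639428055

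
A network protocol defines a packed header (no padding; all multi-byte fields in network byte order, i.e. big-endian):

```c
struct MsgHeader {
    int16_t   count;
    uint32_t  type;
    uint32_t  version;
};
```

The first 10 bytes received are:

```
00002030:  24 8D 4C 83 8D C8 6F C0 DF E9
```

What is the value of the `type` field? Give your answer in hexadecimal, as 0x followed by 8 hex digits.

0x4C838DC8

`type` follows `count` (2 bytes), so it starts at byte offset 2 and occupies 4 bytes.
Bytes at offsets 2..5: 4C 83 8D C8.
Big-endian: lowest address holds the most-significant byte.
The bytes are already most-significant first: 0x4C838DC8.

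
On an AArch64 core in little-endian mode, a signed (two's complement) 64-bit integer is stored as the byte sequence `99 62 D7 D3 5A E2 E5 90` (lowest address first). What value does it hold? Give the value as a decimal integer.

Little-endian: lowest address holds the least-significant byte.
Reassemble most-significant byte first: 90 E5 E2 5A D3 D7 62 99 → 0x90E5E25AD3D76299.
Top bit is set, so as a signed 64-bit value this is 0x90E5E25AD3D76299 − 2^64 = -8005743882852146535.

-8005743882852146535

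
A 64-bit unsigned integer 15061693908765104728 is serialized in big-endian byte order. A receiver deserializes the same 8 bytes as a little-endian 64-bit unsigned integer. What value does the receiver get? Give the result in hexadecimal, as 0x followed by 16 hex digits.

15061693908765104728 in 64-bit hexadecimal is 0xD105E2CF4B9BDA58.
Stored big-endian, the bytes at ascending addresses are D1 05 E2 CF 4B 9B DA 58.
Read back as little-endian, the first byte is least significant, giving 0x58DA9B4BCFE205D1.

0x58DA9B4BCFE205D1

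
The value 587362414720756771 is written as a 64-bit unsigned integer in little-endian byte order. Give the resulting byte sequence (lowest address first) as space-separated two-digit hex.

587362414720756771 in hexadecimal, padded to 64 bits, is 0x0826BB0113D8AC23.
Split into bytes (most-significant first): 08 26 BB 01 13 D8 AC 23.
Little-endian stores the least-significant byte at the lowest address.
So at ascending addresses the bytes are 23 AC D8 13 01 BB 26 08.

23 AC D8 13 01 BB 26 08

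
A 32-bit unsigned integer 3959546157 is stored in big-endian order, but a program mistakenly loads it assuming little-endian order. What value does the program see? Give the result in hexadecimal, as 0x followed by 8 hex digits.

3959546157 in 32-bit hexadecimal is 0xEC01E12D.
Stored big-endian, the bytes at ascending addresses are EC 01 E1 2D.
Read back as little-endian, the first byte is least significant, giving 0x2DE101EC.

0x2DE101EC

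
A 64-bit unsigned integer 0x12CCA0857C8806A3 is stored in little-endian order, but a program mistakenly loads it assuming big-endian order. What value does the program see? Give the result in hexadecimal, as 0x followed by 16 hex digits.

0xA306887C85A0CC12

Stored little-endian, the bytes at ascending addresses are A3 06 88 7C 85 A0 CC 12.
Read back as big-endian, the last byte is least significant, giving 0xA306887C85A0CC12.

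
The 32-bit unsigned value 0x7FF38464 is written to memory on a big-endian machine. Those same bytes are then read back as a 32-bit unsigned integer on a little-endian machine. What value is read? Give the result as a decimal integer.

Stored big-endian, the bytes at ascending addresses are 7F F3 84 64.
Read back as little-endian, the first byte is least significant, giving 0x6484F37F.
0x6484F37F = 1686434687.

1686434687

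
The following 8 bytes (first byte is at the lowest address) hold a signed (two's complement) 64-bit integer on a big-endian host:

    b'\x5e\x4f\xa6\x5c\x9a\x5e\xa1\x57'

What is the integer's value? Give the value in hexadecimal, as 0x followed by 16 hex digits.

Big-endian stores the most-significant byte at the lowest address.
The bytes are already most-significant first: 0x5E4FA65C9A5EA157.

0x5E4FA65C9A5EA157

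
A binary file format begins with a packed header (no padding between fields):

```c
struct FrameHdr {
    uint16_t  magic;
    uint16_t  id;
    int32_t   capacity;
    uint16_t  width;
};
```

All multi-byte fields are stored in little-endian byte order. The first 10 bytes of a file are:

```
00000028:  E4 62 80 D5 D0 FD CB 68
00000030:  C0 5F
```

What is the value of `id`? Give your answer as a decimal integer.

54656

`id` follows `magic` (2 bytes), so it starts at byte offset 2 and occupies 2 bytes.
Bytes at offsets 2..3: 80 D5.
In little-endian order the low byte comes first in memory.
Reassemble most-significant byte first: D5 80 → 0xD580.
0xD580 = 54656.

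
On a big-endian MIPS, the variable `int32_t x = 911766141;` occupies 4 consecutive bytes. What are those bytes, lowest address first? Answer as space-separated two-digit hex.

911766141 in hexadecimal, padded to 32 bits, is 0x3658727D.
Split into bytes (most-significant first): 36 58 72 7D.
Big-endian stores the most-significant byte at the lowest address.
So the memory order matches the most-significant-first order: 36 58 72 7D.

36 58 72 7D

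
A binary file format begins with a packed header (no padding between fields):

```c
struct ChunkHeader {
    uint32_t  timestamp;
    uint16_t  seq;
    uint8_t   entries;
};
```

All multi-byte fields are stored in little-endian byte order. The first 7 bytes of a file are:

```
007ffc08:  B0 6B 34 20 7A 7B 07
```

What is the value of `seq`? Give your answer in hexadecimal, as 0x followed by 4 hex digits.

0x7B7A

`seq` follows `timestamp` (4 bytes), so it starts at byte offset 4 and occupies 2 bytes.
Bytes at offsets 4..5: 7A 7B.
Little-endian: lowest address holds the least-significant byte.
Reassemble most-significant byte first: 7B 7A → 0x7B7A.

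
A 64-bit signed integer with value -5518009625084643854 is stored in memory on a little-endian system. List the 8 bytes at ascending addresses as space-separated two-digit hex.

Two's complement of -5518009625084643854 in 64 bits: 5518009625084643854 = 0x4C93E884B25B4A0E; invert → 0xB36C177B4DA4B5F1; add 1 → 0xB36C177B4DA4B5F2.
Split into bytes (most-significant first): B3 6C 17 7B 4D A4 B5 F2.
In little-endian order the low byte comes first in memory.
So at ascending addresses the bytes are F2 B5 A4 4D 7B 17 6C B3.

F2 B5 A4 4D 7B 17 6C B3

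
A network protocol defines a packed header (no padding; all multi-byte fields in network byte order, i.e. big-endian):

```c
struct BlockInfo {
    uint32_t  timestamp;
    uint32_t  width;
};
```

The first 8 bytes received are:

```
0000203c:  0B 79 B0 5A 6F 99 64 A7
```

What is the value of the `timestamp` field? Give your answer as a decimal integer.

`timestamp` is the first field, at byte offset 0, occupying 4 bytes.
Bytes at offsets 0..3: 0B 79 B0 5A.
Big-endian stores the most-significant byte at the lowest address.
The bytes are already most-significant first: 0x0B79B05A.
0x0B79B05A = 192524378.

192524378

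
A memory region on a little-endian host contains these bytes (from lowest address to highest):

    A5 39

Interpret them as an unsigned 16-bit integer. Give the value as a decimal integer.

Little-endian: lowest address holds the least-significant byte.
Reassemble most-significant byte first: 39 A5 → 0x39A5.
0x39A5 = 14757.

14757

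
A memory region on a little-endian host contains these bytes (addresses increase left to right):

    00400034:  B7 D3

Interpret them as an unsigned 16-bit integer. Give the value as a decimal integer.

In little-endian order the low byte comes first in memory.
Reassemble most-significant byte first: D3 B7 → 0xD3B7.
0xD3B7 = 54199.

54199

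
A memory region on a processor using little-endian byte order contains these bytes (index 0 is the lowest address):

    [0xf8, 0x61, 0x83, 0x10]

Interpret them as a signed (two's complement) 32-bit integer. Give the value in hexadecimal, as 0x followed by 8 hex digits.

0x108361F8

Little-endian stores the least-significant byte at the lowest address.
Reassemble most-significant byte first: 10 83 61 F8 → 0x108361F8.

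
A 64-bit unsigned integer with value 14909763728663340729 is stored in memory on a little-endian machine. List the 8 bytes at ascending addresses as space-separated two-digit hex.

14909763728663340729 in hexadecimal, padded to 64 bits, is 0xCEEA1F1DABFB66B9.
Split into bytes (most-significant first): CE EA 1F 1D AB FB 66 B9.
In little-endian order the low byte comes first in memory.
So at ascending addresses the bytes are B9 66 FB AB 1D 1F EA CE.

B9 66 FB AB 1D 1F EA CE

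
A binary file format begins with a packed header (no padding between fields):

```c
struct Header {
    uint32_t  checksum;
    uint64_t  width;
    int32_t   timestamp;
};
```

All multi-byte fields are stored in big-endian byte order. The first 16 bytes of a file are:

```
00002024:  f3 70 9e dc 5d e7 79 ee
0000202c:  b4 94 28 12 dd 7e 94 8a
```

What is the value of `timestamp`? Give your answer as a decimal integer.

-578906998

`timestamp` follows `checksum` (4 B), `width` (8 B), so it starts at offset 4 + 8 = 12 and occupies 4 bytes.
Bytes at offsets 12..15: DD 7E 94 8A.
In big-endian order the high byte comes first in memory.
The bytes are already most-significant first: 0xDD7E948A.
Top bit is set, so as a signed 32-bit value this is 0xDD7E948A − 2^32 = -578906998.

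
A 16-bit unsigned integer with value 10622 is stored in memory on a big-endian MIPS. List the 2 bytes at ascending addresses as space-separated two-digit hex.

10622 in hexadecimal, padded to 16 bits, is 0x297E.
Split into bytes (most-significant first): 29 7E.
Big-endian: lowest address holds the most-significant byte.
So the memory order matches the most-significant-first order: 29 7E.

29 7E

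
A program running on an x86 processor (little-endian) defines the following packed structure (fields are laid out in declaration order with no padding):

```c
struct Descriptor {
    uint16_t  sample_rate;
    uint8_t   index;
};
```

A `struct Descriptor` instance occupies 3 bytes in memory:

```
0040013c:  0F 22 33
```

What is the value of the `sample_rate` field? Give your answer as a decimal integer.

8719

`sample_rate` is the first field, at byte offset 0, occupying 2 bytes.
Bytes at offsets 0..1: 0F 22.
In little-endian order the low byte comes first in memory.
Reassemble most-significant byte first: 22 0F → 0x220F.
0x220F = 8719.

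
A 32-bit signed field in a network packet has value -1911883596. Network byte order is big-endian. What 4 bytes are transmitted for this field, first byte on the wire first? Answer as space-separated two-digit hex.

Two's complement of -1911883596 in 32 bits: 1911883596 = 0x71F5074C; invert → 0x8E0AF8B3; add 1 → 0x8E0AF8B4.
Split into bytes (most-significant first): 8E 0A F8 B4.
Big-endian: lowest address holds the most-significant byte.
So the memory order matches the most-significant-first order: 8E 0A F8 B4.

8E 0A F8 B4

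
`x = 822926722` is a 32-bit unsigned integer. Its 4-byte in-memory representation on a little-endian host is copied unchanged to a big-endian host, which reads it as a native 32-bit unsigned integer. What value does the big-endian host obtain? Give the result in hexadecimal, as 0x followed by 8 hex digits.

0x82DD0C31

822926722 in 32-bit hexadecimal is 0x310CDD82.
Stored little-endian, the bytes at ascending addresses are 82 DD 0C 31.
Read back as big-endian, the last byte is least significant, giving 0x82DD0C31.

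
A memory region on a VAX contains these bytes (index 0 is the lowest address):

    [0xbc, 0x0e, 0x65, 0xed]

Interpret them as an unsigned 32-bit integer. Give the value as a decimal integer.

3982823100

In little-endian order the low byte comes first in memory.
Reassemble most-significant byte first: ED 65 0E BC → 0xED650EBC.
0xED650EBC = 3982823100.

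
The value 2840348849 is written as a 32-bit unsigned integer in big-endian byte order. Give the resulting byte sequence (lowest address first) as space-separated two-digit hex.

2840348849 in hexadecimal, padded to 32 bits, is 0xA94C48B1.
Split into bytes (most-significant first): A9 4C 48 B1.
Big-endian: lowest address holds the most-significant byte.
So the memory order matches the most-significant-first order: A9 4C 48 B1.

A9 4C 48 B1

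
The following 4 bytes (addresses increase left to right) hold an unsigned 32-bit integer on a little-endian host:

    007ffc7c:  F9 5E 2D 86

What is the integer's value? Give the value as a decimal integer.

2251120377

Little-endian: lowest address holds the least-significant byte.
Reassemble most-significant byte first: 86 2D 5E F9 → 0x862D5EF9.
0x862D5EF9 = 2251120377.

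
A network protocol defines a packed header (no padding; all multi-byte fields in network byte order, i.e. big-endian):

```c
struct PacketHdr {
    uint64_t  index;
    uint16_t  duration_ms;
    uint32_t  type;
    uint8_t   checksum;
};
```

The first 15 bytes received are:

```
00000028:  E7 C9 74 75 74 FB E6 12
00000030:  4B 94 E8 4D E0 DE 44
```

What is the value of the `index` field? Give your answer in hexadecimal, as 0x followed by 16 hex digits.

0xE7C9747574FBE612

`index` is the first field, at byte offset 0, occupying 8 bytes.
Bytes at offsets 0..7: E7 C9 74 75 74 FB E6 12.
In big-endian order the high byte comes first in memory.
The bytes are already most-significant first: 0xE7C9747574FBE612.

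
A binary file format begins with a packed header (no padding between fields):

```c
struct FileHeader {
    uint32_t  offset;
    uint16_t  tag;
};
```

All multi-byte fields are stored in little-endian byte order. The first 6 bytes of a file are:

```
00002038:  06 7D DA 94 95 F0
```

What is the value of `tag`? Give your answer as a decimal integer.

61589

`tag` follows `offset` (4 bytes), so it starts at byte offset 4 and occupies 2 bytes.
Bytes at offsets 4..5: 95 F0.
In little-endian order the low byte comes first in memory.
Reassemble most-significant byte first: F0 95 → 0xF095.
0xF095 = 61589.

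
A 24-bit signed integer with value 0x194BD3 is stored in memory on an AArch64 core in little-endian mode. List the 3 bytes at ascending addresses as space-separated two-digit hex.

Split into bytes (most-significant first): 19 4B D3.
Little-endian stores the least-significant byte at the lowest address.
So at ascending addresses the bytes are D3 4B 19.

D3 4B 19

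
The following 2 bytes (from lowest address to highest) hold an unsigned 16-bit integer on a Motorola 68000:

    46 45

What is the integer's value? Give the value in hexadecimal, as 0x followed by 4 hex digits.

Big-endian: lowest address holds the most-significant byte.
The bytes are already most-significant first: 0x4645.

0x4645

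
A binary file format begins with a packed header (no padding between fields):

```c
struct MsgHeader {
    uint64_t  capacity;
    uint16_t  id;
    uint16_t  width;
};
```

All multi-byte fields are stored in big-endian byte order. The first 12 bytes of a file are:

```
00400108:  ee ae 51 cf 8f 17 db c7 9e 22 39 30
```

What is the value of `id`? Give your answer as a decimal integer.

`id` follows `capacity` (8 bytes), so it starts at byte offset 8 and occupies 2 bytes.
Bytes at offsets 8..9: 9E 22.
In big-endian order the high byte comes first in memory.
The bytes are already most-significant first: 0x9E22.
0x9E22 = 40482.

40482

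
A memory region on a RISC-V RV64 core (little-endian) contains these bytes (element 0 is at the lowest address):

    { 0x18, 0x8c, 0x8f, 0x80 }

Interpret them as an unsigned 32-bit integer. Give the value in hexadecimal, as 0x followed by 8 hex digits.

0x808F8C18

In little-endian order the low byte comes first in memory.
Reassemble most-significant byte first: 80 8F 8C 18 → 0x808F8C18.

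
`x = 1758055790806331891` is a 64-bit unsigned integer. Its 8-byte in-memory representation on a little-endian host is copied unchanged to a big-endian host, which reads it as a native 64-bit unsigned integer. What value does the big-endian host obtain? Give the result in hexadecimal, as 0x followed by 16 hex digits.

0xF371545A6DDE6518

1758055790806331891 in 64-bit hexadecimal is 0x1865DE6D5A5471F3.
Stored little-endian, the bytes at ascending addresses are F3 71 54 5A 6D DE 65 18.
Read back as big-endian, the last byte is least significant, giving 0xF371545A6DDE6518.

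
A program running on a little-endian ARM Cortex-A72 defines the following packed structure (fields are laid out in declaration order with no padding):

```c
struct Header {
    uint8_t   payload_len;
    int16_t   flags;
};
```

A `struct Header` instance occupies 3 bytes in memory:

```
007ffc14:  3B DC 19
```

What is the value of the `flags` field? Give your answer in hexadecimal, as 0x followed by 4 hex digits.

0x19DC

`flags` follows `payload_len` (1 byte), so it starts at byte offset 1 and occupies 2 bytes.
Bytes at offsets 1..2: DC 19.
Little-endian stores the least-significant byte at the lowest address.
Reassemble most-significant byte first: 19 DC → 0x19DC.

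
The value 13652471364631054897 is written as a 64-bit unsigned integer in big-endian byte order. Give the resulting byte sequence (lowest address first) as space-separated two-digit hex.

13652471364631054897 in hexadecimal, padded to 64 bits, is 0xBD77525F4B06CA31.
Split into bytes (most-significant first): BD 77 52 5F 4B 06 CA 31.
Big-endian stores the most-significant byte at the lowest address.
So the memory order matches the most-significant-first order: BD 77 52 5F 4B 06 CA 31.

BD 77 52 5F 4B 06 CA 31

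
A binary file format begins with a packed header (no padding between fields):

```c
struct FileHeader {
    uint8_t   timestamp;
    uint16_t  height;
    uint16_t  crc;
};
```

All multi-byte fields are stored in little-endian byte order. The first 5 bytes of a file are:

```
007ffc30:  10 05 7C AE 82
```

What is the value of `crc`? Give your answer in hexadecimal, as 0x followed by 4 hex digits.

0x82AE

`crc` follows `timestamp` (1 B), `height` (2 B), so it starts at offset 1 + 2 = 3 and occupies 2 bytes.
Bytes at offsets 3..4: AE 82.
In little-endian order the low byte comes first in memory.
Reassemble most-significant byte first: 82 AE → 0x82AE.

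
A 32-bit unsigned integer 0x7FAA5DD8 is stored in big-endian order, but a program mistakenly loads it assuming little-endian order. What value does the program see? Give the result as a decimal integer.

Stored big-endian, the bytes at ascending addresses are 7F AA 5D D8.
Read back as little-endian, the first byte is least significant, giving 0xD85DAA7F.
0xD85DAA7F = 3630017151.

3630017151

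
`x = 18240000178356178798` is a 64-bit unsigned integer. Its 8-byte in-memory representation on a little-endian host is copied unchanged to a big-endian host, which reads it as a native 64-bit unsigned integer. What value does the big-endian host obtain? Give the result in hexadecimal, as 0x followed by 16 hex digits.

0x6E4FFBC5857F21FD

18240000178356178798 in 64-bit hexadecimal is 0xFD217F85C5FB4F6E.
Stored little-endian, the bytes at ascending addresses are 6E 4F FB C5 85 7F 21 FD.
Read back as big-endian, the last byte is least significant, giving 0x6E4FFBC5857F21FD.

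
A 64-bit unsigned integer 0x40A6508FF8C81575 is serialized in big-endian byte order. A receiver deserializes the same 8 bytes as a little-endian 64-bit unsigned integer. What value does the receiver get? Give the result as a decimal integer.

Stored big-endian, the bytes at ascending addresses are 40 A6 50 8F F8 C8 15 75.
Read back as little-endian, the first byte is least significant, giving 0x7515C8F88F50A640.
0x7515C8F88F50A640 = 8436870446830364224.

8436870446830364224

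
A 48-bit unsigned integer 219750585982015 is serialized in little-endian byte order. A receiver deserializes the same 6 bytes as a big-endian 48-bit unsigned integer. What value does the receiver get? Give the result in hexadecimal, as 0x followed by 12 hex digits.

219750585982015 in 48-bit hexadecimal is 0xC7DCAB9DDC3F.
Stored little-endian, the bytes at ascending addresses are 3F DC 9D AB DC C7.
Read back as big-endian, the last byte is least significant, giving 0x3FDC9DABDCC7.

0x3FDC9DABDCC7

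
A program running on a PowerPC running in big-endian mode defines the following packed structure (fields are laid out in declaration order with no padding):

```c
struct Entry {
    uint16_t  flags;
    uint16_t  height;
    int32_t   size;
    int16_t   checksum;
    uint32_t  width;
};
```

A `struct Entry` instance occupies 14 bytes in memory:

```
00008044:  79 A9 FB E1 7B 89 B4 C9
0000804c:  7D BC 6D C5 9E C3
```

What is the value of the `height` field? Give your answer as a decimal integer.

`height` follows `flags` (2 bytes), so it starts at byte offset 2 and occupies 2 bytes.
Bytes at offsets 2..3: FB E1.
In big-endian order the high byte comes first in memory.
The bytes are already most-significant first: 0xFBE1.
0xFBE1 = 64481.

64481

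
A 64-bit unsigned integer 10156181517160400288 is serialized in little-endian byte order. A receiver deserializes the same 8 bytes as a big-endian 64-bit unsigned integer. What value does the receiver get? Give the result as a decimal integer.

10156181517160400288 in 64-bit hexadecimal is 0x8CF20147B4BBC5A0.
Stored little-endian, the bytes at ascending addresses are A0 C5 BB B4 47 01 F2 8C.
Read back as big-endian, the last byte is least significant, giving 0xA0C5BBB44701F28C.
0xA0C5BBB44701F28C = 11584871999440286348.

11584871999440286348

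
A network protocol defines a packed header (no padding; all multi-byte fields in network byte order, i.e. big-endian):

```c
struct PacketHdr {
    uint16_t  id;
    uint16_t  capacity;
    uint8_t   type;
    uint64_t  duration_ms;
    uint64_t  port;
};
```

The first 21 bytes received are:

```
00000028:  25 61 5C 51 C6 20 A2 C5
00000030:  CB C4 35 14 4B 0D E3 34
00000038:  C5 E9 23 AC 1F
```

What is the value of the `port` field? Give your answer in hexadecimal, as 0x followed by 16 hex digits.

`port` follows `id` (2 B), `capacity` (2 B), `type` (1 B), `duration_ms` (8 B), so it starts at offset 2 + 2 + 1 + 8 = 13 and occupies 8 bytes.
Bytes at offsets 13..20: 0D E3 34 C5 E9 23 AC 1F.
In big-endian order the high byte comes first in memory.
The bytes are already most-significant first: 0x0DE334C5E923AC1F.

0x0DE334C5E923AC1F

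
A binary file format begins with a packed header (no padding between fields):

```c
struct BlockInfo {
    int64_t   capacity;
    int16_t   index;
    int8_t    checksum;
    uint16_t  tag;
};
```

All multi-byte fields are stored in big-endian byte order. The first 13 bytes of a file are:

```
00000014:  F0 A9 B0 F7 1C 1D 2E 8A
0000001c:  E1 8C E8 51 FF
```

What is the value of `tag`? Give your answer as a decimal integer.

20991

`tag` follows `capacity` (8 B), `index` (2 B), `checksum` (1 B), so it starts at offset 8 + 2 + 1 = 11 and occupies 2 bytes.
Bytes at offsets 11..12: 51 FF.
Big-endian: lowest address holds the most-significant byte.
The bytes are already most-significant first: 0x51FF.
0x51FF = 20991.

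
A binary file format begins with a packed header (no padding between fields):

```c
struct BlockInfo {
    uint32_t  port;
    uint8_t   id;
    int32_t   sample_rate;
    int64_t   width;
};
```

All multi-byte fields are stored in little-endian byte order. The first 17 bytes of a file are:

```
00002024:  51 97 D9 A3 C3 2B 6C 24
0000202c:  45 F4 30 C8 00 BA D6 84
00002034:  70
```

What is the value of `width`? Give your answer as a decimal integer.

`width` follows `port` (4 B), `id` (1 B), `sample_rate` (4 B), so it starts at offset 4 + 1 + 4 = 9 and occupies 8 bytes.
Bytes at offsets 9..16: F4 30 C8 00 BA D6 84 70.
Little-endian: lowest address holds the least-significant byte.
Reassemble most-significant byte first: 70 84 D6 BA 00 C8 30 F4 → 0x7084D6BA00C830F4.
0x7084D6BA00C830F4 = 8107841323539116276.

8107841323539116276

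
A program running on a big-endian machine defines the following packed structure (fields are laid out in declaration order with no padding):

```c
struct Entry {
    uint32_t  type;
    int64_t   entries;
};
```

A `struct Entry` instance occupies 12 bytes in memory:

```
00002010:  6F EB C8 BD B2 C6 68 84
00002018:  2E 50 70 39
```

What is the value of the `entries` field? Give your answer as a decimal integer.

`entries` follows `type` (4 bytes), so it starts at byte offset 4 and occupies 8 bytes.
Bytes at offsets 4..11: B2 C6 68 84 2E 50 70 39.
In big-endian order the high byte comes first in memory.
The bytes are already most-significant first: 0xB2C668842E507039.
Top bit is set, so as a signed 64-bit value this is 0xB2C668842E507039 − 2^64 = -5564645372647673799.

-5564645372647673799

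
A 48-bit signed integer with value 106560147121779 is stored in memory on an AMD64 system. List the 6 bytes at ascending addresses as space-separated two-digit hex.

106560147121779 in hexadecimal, padded to 48 bits, is 0x60EA77B76673.
Split into bytes (most-significant first): 60 EA 77 B7 66 73.
In little-endian order the low byte comes first in memory.
So at ascending addresses the bytes are 73 66 B7 77 EA 60.

73 66 B7 77 EA 60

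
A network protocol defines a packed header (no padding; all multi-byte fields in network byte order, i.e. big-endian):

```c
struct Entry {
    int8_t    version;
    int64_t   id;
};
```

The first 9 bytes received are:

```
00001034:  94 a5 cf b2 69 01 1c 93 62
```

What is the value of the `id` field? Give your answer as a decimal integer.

`id` follows `version` (1 byte), so it starts at byte offset 1 and occupies 8 bytes.
Bytes at offsets 1..8: A5 CF B2 69 01 1C 93 62.
Big-endian: lowest address holds the most-significant byte.
The bytes are already most-significant first: 0xA5CFB269011C9362.
Top bit is set, so as a signed 64-bit value this is 0xA5CFB269011C9362 − 2^64 = -6498779573212376222.

-6498779573212376222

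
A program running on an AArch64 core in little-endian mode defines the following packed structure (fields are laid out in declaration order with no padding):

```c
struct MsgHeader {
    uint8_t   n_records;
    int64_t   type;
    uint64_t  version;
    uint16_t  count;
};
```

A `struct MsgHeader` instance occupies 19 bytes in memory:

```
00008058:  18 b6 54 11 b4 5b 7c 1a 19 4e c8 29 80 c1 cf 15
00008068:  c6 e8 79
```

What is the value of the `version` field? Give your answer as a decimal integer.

`version` follows `n_records` (1 B), `type` (8 B), so it starts at offset 1 + 8 = 9 and occupies 8 bytes.
Bytes at offsets 9..16: 4E C8 29 80 C1 CF 15 C6.
In little-endian order the low byte comes first in memory.
Reassemble most-significant byte first: C6 15 CF C1 80 29 C8 4E → 0xC615CFC18029C84E.
0xC615CFC18029C84E = 14273543024006514766.

14273543024006514766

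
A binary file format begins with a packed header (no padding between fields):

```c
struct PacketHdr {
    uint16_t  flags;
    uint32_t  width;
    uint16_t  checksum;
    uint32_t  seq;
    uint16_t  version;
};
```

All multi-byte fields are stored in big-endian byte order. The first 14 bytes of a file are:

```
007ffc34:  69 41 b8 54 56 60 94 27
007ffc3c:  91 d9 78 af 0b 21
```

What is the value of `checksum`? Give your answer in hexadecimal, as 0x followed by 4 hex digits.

`checksum` follows `flags` (2 B), `width` (4 B), so it starts at offset 2 + 4 = 6 and occupies 2 bytes.
Bytes at offsets 6..7: 94 27.
Big-endian stores the most-significant byte at the lowest address.
The bytes are already most-significant first: 0x9427.

0x9427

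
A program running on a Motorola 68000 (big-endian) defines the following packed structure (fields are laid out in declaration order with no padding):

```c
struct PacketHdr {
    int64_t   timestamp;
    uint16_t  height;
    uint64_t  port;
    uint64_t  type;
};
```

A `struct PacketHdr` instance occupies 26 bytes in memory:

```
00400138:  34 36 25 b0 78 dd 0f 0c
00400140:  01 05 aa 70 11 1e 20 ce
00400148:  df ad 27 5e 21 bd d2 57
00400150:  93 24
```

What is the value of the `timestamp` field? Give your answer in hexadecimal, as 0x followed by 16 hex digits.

`timestamp` is the first field, at byte offset 0, occupying 8 bytes.
Bytes at offsets 0..7: 34 36 25 B0 78 DD 0F 0C.
In big-endian order the high byte comes first in memory.
The bytes are already most-significant first: 0x343625B078DD0F0C.

0x343625B078DD0F0C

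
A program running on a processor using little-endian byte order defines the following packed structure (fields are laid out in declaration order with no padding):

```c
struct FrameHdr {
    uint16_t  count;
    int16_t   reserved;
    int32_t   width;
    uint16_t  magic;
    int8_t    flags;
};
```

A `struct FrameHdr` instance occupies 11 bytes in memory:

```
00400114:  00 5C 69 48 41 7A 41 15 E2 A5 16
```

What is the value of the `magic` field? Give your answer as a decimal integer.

`magic` follows `count` (2 B), `reserved` (2 B), `width` (4 B), so it starts at offset 2 + 2 + 4 = 8 and occupies 2 bytes.
Bytes at offsets 8..9: E2 A5.
Little-endian: lowest address holds the least-significant byte.
Reassemble most-significant byte first: A5 E2 → 0xA5E2.
0xA5E2 = 42466.

42466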